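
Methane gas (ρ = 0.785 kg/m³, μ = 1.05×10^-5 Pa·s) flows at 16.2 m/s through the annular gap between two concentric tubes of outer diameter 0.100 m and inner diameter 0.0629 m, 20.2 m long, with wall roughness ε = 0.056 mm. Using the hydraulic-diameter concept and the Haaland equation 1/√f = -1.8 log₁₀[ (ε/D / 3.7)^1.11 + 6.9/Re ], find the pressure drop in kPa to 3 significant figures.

Hydraulic diameter D_h = 4A/P = D_o - D_i = 0.1 - 0.0629 = 0.0371 m.
Re = ρVD_h/μ = 0.785·16.2·0.0371/1.05e-05 = 4.493e+04.
ε/D_h = 5.6e-05/0.0371 = 0.00151; Haaland gives 1/√f = -1.8 log₁₀[0.000173+0.000154] = 6.275, so f = 0.0254.
ΔP = f(L/D_h)(ρV²/2) = 0.0254·20.2/0.0371·103 = 1424 Pa.
ΔP = 1.42 kPa.

ΔP ≈ 1.42 kPa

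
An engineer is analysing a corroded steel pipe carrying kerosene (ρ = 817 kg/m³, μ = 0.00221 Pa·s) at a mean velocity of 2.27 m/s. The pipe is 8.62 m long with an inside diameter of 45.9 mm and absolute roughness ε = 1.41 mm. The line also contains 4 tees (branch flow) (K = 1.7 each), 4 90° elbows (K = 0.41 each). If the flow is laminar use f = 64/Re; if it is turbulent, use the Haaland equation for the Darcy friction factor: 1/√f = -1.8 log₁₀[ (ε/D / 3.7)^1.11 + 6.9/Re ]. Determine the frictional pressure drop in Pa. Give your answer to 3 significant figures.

ΔP ≈ 40900 Pa

Reynolds number Re = ρVD/μ = 817 · 2.27 · 0.0459 / 0.00221 = 3.852e+04.
Re > 4000 → turbulent. Relative roughness ε/D = 0.00141/0.0459 = 0.0307. Haaland: 1/√f = -1.8 log₁₀[(0.0307/3.7)^1.11 + 6.9/3.852e+04] = -1.8 log₁₀[0.0049 + 0.000179] = 4.129, so f = 0.05865.
Total minor-loss coefficient ΣK = 4·1.7 + 4·0.41 = 8.44.
ΔP = [f·L/D + ΣK]·(ρV²/2) = [0.05865·8.62/0.0459 + 8.44]·(817·2.27²/2) = [11.01 + 8.44]·2105 = 4.095e+04 Pa.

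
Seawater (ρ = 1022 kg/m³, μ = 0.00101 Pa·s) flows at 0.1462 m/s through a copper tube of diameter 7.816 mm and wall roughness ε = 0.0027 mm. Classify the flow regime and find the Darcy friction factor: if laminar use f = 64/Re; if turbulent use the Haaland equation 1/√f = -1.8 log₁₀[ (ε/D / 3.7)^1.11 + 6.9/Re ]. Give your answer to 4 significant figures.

Re = ρVD/μ = 1022·0.1462·0.007816/0.00101 = 1156.
Re < 2300 → laminar, so f = 64/Re = 0.05535 (roughness is irrelevant in laminar flow).

f ≈ 0.05535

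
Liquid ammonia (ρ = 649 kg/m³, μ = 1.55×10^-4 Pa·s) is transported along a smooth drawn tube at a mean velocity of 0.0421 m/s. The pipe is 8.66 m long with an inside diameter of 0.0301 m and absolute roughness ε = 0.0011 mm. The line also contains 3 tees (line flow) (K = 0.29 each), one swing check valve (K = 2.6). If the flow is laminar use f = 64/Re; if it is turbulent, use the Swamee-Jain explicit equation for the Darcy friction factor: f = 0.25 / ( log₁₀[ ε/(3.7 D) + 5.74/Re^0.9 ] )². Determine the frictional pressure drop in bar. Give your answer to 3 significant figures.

ΔP ≈ 8.15×10^-5 bar

Reynolds number Re = ρVD/μ = 649 · 0.0421 · 0.0301 / 0.000155 = 5306.
Re > 4000 → turbulent. Relative roughness ε/D = 1.1e-06/0.0301 = 3.65e-05. Swamee-Jain: f = 0.25/(log₁₀[3.65e-05/3.7 + 5.74/5306^0.9])² = 0.25/(log₁₀[9.88e-06 + 0.00255])² = 0.25/(-2.592)² = 0.03722.
Total minor-loss coefficient ΣK = 3·0.29 + 1·2.6 = 3.47.
ΔP = [f·L/D + ΣK]·(ρV²/2) = [0.03722·8.66/0.0301 + 3.47]·(649·0.0421²/2) = [10.71 + 3.47]·0.5751 = 8.155 Pa.
ΔP = 8.155 Pa = 8.15×10^-5 bar.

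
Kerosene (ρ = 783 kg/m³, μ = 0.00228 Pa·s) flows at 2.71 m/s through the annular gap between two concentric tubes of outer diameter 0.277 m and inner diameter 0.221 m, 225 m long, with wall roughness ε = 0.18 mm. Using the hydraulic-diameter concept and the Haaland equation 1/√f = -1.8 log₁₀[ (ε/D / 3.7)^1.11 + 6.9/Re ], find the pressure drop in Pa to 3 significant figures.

Hydraulic diameter D_h = 4A/P = D_o - D_i = 0.277 - 0.221 = 0.056 m.
Re = ρVD_h/μ = 783·2.71·0.056/0.00228 = 5.212e+04.
ε/D_h = 0.00018/0.056 = 0.00321; Haaland gives 1/√f = -1.8 log₁₀[0.0004+0.000132] = 5.893, so f = 0.0288.
ΔP = f(L/D_h)(ρV²/2) = 0.0288·225/0.056·2875 = 3.327e+05 Pa.

ΔP ≈ 333000 Pa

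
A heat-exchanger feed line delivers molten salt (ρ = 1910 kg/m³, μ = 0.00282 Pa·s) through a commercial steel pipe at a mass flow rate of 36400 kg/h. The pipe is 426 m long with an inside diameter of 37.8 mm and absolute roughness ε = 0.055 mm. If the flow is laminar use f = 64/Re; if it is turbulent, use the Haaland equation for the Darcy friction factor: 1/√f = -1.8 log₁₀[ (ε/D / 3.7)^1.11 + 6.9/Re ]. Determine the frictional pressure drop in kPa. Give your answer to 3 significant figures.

ΔP ≈ 5540 kPa

ṁ = 36400 kg/h = 36400/3600 = 10.11 kg/s.
A = πD²/4 = π(0.0378)²/4 = 0.001122 m²; mean velocity V = ṁ/(ρA) = 10.11/(1910 · 0.001122) = 4.717 m/s.
Reynolds number Re = ρVD/μ = 1910 · 4.717 · 0.0378 / 0.00282 = 1.208e+05.
Re > 4000 → turbulent. Relative roughness ε/D = 5.5e-05/0.0378 = 0.00146. Haaland: 1/√f = -1.8 log₁₀[(0.00146/3.7)^1.11 + 6.9/1.208e+05] = -1.8 log₁₀[0.000166 + 5.71e-05] = 6.573, so f = 0.02315.
Darcy-Weisbach: ΔP = f(L/D)(ρV²/2) = 0.02315·(426/0.0378)·(1910·4.717²/2) = 0.02315·1.127e+04·2.125e+04 = 5.544e+06 Pa.
ΔP = 5.544e+06 Pa = 5540 kPa.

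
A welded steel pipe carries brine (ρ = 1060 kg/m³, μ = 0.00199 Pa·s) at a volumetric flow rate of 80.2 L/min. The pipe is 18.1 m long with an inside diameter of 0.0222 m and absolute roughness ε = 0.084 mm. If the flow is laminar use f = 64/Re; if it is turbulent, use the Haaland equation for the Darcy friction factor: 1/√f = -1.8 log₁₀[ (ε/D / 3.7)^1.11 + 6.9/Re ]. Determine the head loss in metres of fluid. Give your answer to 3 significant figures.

Q = 80.2 L/min = 80.2/60000 = 0.001337 m³/s.
Cross-sectional area A = πD²/4 = π(0.0222)²/4 = 0.0003871 m²; mean velocity V = Q/A = 0.001337/0.0003871 = 3.453 m/s.
Reynolds number Re = ρVD/μ = 1060 · 3.453 · 0.0222 / 0.00199 = 4.084e+04.
Re > 4000 → turbulent. Relative roughness ε/D = 8.4e-05/0.0222 = 0.00378. Haaland: 1/√f = -1.8 log₁₀[(0.00378/3.7)^1.11 + 6.9/4.084e+04] = -1.8 log₁₀[0.00048 + 0.000169] = 5.739, so f = 0.03037.
Darcy-Weisbach: ΔP = f(L/D)(ρV²/2) = 0.03037·(18.1/0.0222)·(1060·3.453²/2) = 0.03037·815.3·6320 = 1.565e+05 Pa.
Head loss h_f = ΔP/(ρg) = 1.565e+05/(1060·9.81) = 15.0 m.

h_f ≈ 15.0 m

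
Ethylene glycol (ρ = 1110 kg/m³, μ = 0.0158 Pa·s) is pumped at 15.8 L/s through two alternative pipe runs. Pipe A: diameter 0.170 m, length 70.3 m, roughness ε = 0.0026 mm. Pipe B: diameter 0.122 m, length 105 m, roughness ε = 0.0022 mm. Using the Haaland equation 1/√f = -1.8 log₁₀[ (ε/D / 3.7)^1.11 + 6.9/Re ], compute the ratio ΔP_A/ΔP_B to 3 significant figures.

ΔP_A/ΔP_B ≈ 0.140

Pipe A: V = Q/A = 0.0158/0.0227 = 0.6961 m/s; Re = 8314; ε/D = 1.53e-05; Haaland → f = 0.03253; ΔP_A = f(L/D)(ρV²/2) = 3617 Pa.
Pipe B: V = Q/A = 0.0158/0.01169 = 1.352 m/s; Re = 1.158e+04; ε/D = 1.8e-05; Haaland → f = 0.02969; ΔP_B = f(L/D)(ρV²/2) = 2.591e+04 Pa.
ΔP_A/ΔP_B = 3617/2.591e+04 = 0.140.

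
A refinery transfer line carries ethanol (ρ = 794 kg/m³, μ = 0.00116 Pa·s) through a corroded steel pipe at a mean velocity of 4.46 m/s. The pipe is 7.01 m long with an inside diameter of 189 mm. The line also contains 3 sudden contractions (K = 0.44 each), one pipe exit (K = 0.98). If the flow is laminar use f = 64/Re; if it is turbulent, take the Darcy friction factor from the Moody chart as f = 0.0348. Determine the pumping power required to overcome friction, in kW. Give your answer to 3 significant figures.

P ≈ 3.55 kW

Reynolds number Re = ρVD/μ = 794 · 4.46 · 0.189 / 0.00116 = 5.77e+05.
Re > 4000 → turbulent; use the Moody-chart value f = 0.0348.
Total minor-loss coefficient ΣK = 3·0.44 + 1·0.98 = 2.3.
ΔP = [f·L/D + ΣK]·(ρV²/2) = [0.0348·7.01/0.189 + 2.3]·(794·4.46²/2) = [1.291 + 2.3]·7897 = 2.836e+04 Pa.
Q = V·A = 4.46·0.02806 = 0.1251 m³/s.
Pumping power P = QΔP = 0.1251·2.836e+04 = 3548 W = 3.55 kW.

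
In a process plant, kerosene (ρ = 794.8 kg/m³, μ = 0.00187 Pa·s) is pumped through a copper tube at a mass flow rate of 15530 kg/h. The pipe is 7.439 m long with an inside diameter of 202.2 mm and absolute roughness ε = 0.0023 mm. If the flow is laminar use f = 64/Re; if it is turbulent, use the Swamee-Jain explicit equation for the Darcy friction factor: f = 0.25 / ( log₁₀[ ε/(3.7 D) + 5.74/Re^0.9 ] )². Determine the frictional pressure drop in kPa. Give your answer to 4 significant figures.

ṁ = 15530 kg/h = 15530/3600 = 4.314 kg/s.
A = πD²/4 = π(0.2022)²/4 = 0.03211 m²; mean velocity V = ṁ/(ρA) = 4.314/(794.8 · 0.03211) = 0.169 m/s.
Reynolds number Re = ρVD/μ = 794.8 · 0.169 · 0.2022 / 0.00187 = 1.453e+04.
Re > 4000 → turbulent. Relative roughness ε/D = 2.3e-06/0.2022 = 1.14e-05. Swamee-Jain: f = 0.25/(log₁₀[1.14e-05/3.7 + 5.74/1.453e+04^0.9])² = 0.25/(log₁₀[3.07e-06 + 0.00103])² = 0.25/(-2.986)² = 0.02804.
Darcy-Weisbach: ΔP = f(L/D)(ρV²/2) = 0.02804·(7.439/0.2022)·(794.8·0.169²/2) = 0.02804·36.79·11.35 = 11.71 Pa.
ΔP = 11.71 Pa = 0.01171 kPa.

ΔP ≈ 0.01171 kPa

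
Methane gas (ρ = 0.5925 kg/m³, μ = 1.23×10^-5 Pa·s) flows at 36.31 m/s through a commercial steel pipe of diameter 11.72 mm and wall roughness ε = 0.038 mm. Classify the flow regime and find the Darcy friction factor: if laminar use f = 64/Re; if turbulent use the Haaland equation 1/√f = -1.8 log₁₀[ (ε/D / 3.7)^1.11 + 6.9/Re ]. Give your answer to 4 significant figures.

Re = ρVD/μ = 0.5925·36.31·0.01172/1.23e-05 = 2.05e+04.
Re > 4000 → turbulent. ε/D = 3.8e-05/0.01172 = 0.00324; Haaland: 1/√f = -1.8 log₁₀[0.000404 + 0.000337] = 5.635, so f = 0.0315.

f ≈ 0.03150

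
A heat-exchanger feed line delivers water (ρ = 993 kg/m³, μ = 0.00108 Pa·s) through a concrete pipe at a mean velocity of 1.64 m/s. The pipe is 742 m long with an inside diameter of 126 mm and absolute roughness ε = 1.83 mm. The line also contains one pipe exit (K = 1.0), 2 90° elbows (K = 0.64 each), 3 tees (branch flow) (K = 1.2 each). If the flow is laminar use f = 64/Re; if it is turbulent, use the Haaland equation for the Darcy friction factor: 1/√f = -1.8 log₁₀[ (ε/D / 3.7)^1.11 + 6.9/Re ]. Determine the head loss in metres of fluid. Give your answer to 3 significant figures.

Reynolds number Re = ρVD/μ = 993 · 1.64 · 0.126 / 0.00108 = 1.9e+05.
Re > 4000 → turbulent. Relative roughness ε/D = 0.00183/0.126 = 0.0145. Haaland: 1/√f = -1.8 log₁₀[(0.0145/3.7)^1.11 + 6.9/1.9e+05] = -1.8 log₁₀[0.00213 + 3.63e-05] = 4.794, so f = 0.04351.
Total minor-loss coefficient ΣK = 1·1 + 2·0.64 + 3·1.2 = 5.88.
ΔP = [f·L/D + ΣK]·(ρV²/2) = [0.04351·742/0.126 + 5.88]·(993·1.64²/2) = [256.2 + 5.88]·1335 = 3.5e+05 Pa.
Head loss h_f = ΔP/(ρg) = 3.5e+05/(993·9.81) = 35.9 m.

h_f ≈ 35.9 m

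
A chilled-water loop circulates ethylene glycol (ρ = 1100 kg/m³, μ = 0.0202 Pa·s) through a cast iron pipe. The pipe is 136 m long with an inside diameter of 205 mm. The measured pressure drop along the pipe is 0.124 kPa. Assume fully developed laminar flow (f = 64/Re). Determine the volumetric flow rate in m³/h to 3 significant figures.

Q ≈ 7.04 m³/h

For laminar flow, f = 64/Re with Re = ρVD/μ, so Darcy-Weisbach reduces to ΔP = 32μLV/D². Solving for V: V = ΔP·D²/(32μL) = 124·(0.205)²/(32·0.0202·136) = 0.05928 m/s.
Check: Re = ρVD/μ = 1100·0.05928·0.205/0.0202 = 661.7 < 2300, so the laminar assumption holds.
Q = V·A = 0.05928·(π/4·0.205²) = 0.001957 m³/s = 7.04 m³/h.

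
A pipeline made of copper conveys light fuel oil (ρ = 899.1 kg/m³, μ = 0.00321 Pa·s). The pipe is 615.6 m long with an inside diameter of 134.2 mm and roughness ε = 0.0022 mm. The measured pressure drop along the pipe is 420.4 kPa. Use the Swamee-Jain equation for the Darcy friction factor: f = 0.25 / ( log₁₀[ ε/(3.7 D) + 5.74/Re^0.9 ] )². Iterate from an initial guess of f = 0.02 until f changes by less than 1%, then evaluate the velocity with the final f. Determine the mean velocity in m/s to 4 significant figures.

Rearranging Darcy-Weisbach: V = √(2·ΔP·D/(f·L·ρ)). With ε/D = 2.2e-06/0.1342 = 1.64e-05, iterate starting from f = 0.02:
  f = 0.02 → V = √(2·4.204e+05·0.1342/(0.02·615.6·899.1)) = 3.193 m/s; Re = ρVD/μ = 1.2e+05; f → 0.01731
  f = 0.01731 → V = 3.432 m/s; Re = 1.29e+05; f → 0.01707
  f = 0.01707 → V = 3.456 m/s; Re = 1.299e+05; f → 0.01704
Converged (Δf/f < 1%). With the final f = 0.01704: V = √(2·4.204e+05·0.1342/(0.01704·615.6·899.1)) = 3.459 m/s.

V ≈ 3.459 m/s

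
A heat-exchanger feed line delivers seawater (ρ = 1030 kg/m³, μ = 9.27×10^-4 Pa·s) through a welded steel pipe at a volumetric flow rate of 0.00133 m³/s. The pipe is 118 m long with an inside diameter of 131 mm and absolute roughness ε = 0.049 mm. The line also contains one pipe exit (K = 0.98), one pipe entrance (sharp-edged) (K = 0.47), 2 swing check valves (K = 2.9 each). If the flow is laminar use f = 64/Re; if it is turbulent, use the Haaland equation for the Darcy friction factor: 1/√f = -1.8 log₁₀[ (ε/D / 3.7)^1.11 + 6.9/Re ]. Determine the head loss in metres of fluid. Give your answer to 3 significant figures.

h_f ≈ 0.0164 m

Cross-sectional area A = πD²/4 = π(0.131)²/4 = 0.01348 m²; mean velocity V = Q/A = 0.00133/0.01348 = 0.09868 m/s.
Reynolds number Re = ρVD/μ = 1030 · 0.09868 · 0.131 / 0.000927 = 1.436e+04.
Re > 4000 → turbulent. Relative roughness ε/D = 4.9e-05/0.131 = 0.000374. Haaland: 1/√f = -1.8 log₁₀[(0.000374/3.7)^1.11 + 6.9/1.436e+04] = -1.8 log₁₀[3.67e-05 + 0.00048] = 5.915, so f = 0.02858.
Total minor-loss coefficient ΣK = 1·0.98 + 1·0.47 + 2·2.9 = 7.25.
ΔP = [f·L/D + ΣK]·(ρV²/2) = [0.02858·118/0.131 + 7.25]·(1030·0.09868²/2) = [25.74 + 7.25]·5.015 = 165.4 Pa.
Head loss h_f = ΔP/(ρg) = 165.4/(1030·9.81) = 0.0164 m.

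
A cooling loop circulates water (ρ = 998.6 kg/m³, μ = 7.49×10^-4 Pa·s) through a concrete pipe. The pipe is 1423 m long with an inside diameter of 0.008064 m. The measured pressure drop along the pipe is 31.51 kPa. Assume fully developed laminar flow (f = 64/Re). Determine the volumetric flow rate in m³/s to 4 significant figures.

For laminar flow, f = 64/Re with Re = ρVD/μ, so Darcy-Weisbach reduces to ΔP = 32μLV/D². Solving for V: V = ΔP·D²/(32μL) = 3.151e+04·(0.008064)²/(32·0.000749·1423) = 0.06008 m/s.
Check: Re = ρVD/μ = 998.6·0.06008·0.008064/0.000749 = 645.9 < 2300, so the laminar assumption holds.
Q = V·A = 0.06008·(π/4·0.008064²) = 3.068e-06 m³/s = 3.068×10^-6 m³/s.

Q ≈ 3.068×10^-6 m³/s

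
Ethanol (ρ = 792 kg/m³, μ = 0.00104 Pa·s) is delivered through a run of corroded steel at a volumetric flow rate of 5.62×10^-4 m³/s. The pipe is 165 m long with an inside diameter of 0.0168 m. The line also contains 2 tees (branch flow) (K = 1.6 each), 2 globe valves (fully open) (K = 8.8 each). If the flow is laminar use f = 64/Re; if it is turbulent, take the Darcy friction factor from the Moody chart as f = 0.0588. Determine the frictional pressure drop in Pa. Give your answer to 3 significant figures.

ΔP ≈ 1.52×10^6 Pa

Cross-sectional area A = πD²/4 = π(0.0168)²/4 = 0.0002217 m²; mean velocity V = Q/A = 0.000562/0.0002217 = 2.535 m/s.
Reynolds number Re = ρVD/μ = 792 · 2.535 · 0.0168 / 0.00104 = 3.244e+04.
Re > 4000 → turbulent; use the Moody-chart value f = 0.0588.
Total minor-loss coefficient ΣK = 2·1.6 + 2·8.8 = 20.8.
ΔP = [f·L/D + ΣK]·(ρV²/2) = [0.0588·165/0.0168 + 20.8]·(792·2.535²/2) = [577.5 + 20.8]·2545 = 1.523e+06 Pa.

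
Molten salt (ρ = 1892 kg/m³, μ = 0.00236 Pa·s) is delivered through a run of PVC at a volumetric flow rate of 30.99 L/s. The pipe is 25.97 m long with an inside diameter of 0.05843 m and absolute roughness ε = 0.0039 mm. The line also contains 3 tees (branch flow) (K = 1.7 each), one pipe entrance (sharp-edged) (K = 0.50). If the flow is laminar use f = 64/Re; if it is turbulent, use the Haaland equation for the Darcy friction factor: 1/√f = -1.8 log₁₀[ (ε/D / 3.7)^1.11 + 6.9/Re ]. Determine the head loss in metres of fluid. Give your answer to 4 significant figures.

h_f ≈ 79.68 m

Q = 30.99 L/s = 30.99/1000 = 0.03099 m³/s.
Cross-sectional area A = πD²/4 = π(0.05843)²/4 = 0.002681 m²; mean velocity V = Q/A = 0.03099/0.002681 = 11.56 m/s.
Reynolds number Re = ρVD/μ = 1892 · 11.56 · 0.05843 / 0.00236 = 5.414e+05.
Re > 4000 → turbulent. Relative roughness ε/D = 3.9e-06/0.05843 = 6.67e-05. Haaland: 1/√f = -1.8 log₁₀[(6.67e-05/3.7)^1.11 + 6.9/5.414e+05] = -1.8 log₁₀[5.43e-06 + 1.27e-05] = 8.533, so f = 0.01373.
Total minor-loss coefficient ΣK = 3·1.7 + 1·0.5 = 5.6.
ΔP = [f·L/D + ΣK]·(ρV²/2) = [0.01373·25.97/0.05843 + 5.6]·(1892·11.56²/2) = [6.104 + 5.6]·1.264e+05 = 1.479e+06 Pa.
Head loss h_f = ΔP/(ρg) = 1.479e+06/(1892·9.81) = 79.68 m.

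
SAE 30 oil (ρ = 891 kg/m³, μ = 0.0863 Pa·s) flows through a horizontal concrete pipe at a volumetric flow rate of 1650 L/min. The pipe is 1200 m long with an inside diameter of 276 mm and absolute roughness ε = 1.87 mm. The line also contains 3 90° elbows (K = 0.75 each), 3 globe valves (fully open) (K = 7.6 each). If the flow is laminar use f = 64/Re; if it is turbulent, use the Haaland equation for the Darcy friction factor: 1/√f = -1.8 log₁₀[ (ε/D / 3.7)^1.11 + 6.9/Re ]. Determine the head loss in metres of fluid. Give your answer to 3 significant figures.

h_f ≈ 2.56 m

Q = 1650 L/min = 1650/60000 = 0.0275 m³/s.
Cross-sectional area A = πD²/4 = π(0.276)²/4 = 0.05983 m²; mean velocity V = Q/A = 0.0275/0.05983 = 0.4596 m/s.
Reynolds number Re = ρVD/μ = 891 · 0.4596 · 0.276 / 0.0863 = 1310.
Re < 2300 → laminar flow, so f = 64/Re = 64/1310 = 0.04886 (the turbulent correlation is not needed).
Total minor-loss coefficient ΣK = 3·0.75 + 3·7.6 = 25.
ΔP = [f·L/D + ΣK]·(ρV²/2) = [0.04886·1200/0.276 + 25]·(891·0.4596²/2) = [212.4 + 25]·94.12 = 2.235e+04 Pa.
Head loss h_f = ΔP/(ρg) = 2.235e+04/(891·9.81) = 2.56 m.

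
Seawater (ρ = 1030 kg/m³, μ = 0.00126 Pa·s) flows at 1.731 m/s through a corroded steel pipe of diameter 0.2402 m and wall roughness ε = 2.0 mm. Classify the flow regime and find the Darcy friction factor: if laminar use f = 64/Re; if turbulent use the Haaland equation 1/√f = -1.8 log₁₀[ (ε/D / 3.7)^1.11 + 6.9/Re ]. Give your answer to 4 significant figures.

f ≈ 0.03592

Re = ρVD/μ = 1030·1.731·0.2402/0.00126 = 3.399e+05.
Re > 4000 → turbulent. ε/D = 0.002/0.2402 = 0.00833; Haaland: 1/√f = -1.8 log₁₀[0.00115 + 2.03e-05] = 5.277, so f = 0.03592.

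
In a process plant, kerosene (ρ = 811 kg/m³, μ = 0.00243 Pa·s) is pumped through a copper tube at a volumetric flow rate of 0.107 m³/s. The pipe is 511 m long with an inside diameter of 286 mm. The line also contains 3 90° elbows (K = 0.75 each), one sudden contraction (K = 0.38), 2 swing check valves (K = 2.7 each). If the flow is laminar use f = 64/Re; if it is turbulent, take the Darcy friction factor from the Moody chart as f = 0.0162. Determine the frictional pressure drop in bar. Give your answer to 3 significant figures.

Cross-sectional area A = πD²/4 = π(0.286)²/4 = 0.06424 m²; mean velocity V = Q/A = 0.107/0.06424 = 1.666 m/s.
Reynolds number Re = ρVD/μ = 811 · 1.666 · 0.286 / 0.00243 = 1.59e+05.
Re > 4000 → turbulent; use the Moody-chart value f = 0.0162.
Total minor-loss coefficient ΣK = 3·0.75 + 1·0.38 + 2·2.7 = 8.03.
ΔP = [f·L/D + ΣK]·(ρV²/2) = [0.0162·511/0.286 + 8.03]·(811·1.666²/2) = [28.94 + 8.03]·1125 = 4.159e+04 Pa.
ΔP = 4.159e+04 Pa = 0.416 bar.

ΔP ≈ 0.416 bar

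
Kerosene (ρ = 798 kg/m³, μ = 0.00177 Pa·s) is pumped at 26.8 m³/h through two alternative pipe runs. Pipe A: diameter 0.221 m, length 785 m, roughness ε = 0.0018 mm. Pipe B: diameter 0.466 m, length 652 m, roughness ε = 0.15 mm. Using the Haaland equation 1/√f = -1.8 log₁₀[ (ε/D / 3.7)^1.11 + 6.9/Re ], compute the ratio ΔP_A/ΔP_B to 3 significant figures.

ΔP_A/ΔP_B ≈ 40.7

Pipe A: V = Q/A = 0.007444/0.03836 = 0.1941 m/s; Re = 1.934e+04; ε/D = 8.14e-06; Haaland → f = 0.02598; ΔP_A = f(L/D)(ρV²/2) = 1387 Pa.
Pipe B: V = Q/A = 0.007444/0.1706 = 0.04365 m/s; Re = 9170; ε/D = 0.000322; Haaland → f = 0.03199; ΔP_B = f(L/D)(ρV²/2) = 34.03 Pa.
ΔP_A/ΔP_B = 1387/34.03 = 40.7.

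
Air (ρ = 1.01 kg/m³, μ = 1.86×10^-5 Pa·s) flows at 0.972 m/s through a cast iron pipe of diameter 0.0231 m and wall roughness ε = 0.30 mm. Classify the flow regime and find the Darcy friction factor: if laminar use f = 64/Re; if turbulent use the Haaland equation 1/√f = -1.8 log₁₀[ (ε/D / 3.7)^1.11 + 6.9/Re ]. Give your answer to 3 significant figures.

f ≈ 0.0525

Re = ρVD/μ = 1.01·0.972·0.0231/1.86e-05 = 1219.
Re < 2300 → laminar, so f = 64/Re = 0.05249 (roughness is irrelevant in laminar flow).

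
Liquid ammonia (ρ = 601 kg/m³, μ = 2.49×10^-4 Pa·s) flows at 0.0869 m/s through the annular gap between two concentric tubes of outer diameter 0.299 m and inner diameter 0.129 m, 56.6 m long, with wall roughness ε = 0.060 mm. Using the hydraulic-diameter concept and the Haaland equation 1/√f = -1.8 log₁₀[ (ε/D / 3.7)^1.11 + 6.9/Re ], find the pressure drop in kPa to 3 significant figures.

ΔP ≈ 0.0176 kPa

Hydraulic diameter D_h = 4A/P = D_o - D_i = 0.299 - 0.129 = 0.17 m.
Re = ρVD_h/μ = 601·0.0869·0.17/0.000249 = 3.566e+04.
ε/D_h = 6e-05/0.17 = 0.000353; Haaland gives 1/√f = -1.8 log₁₀[3.45e-05+0.000194] = 6.556, so f = 0.02327.
ΔP = f(L/D_h)(ρV²/2) = 0.02327·56.6/0.17·2.269 = 17.58 Pa.
ΔP = 0.0176 kPa.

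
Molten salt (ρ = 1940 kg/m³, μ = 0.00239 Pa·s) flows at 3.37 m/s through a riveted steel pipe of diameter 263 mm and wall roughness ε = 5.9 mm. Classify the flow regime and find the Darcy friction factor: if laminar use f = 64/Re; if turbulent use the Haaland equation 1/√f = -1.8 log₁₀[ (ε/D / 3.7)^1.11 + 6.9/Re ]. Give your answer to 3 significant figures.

Re = ρVD/μ = 1940·3.37·0.263/0.00239 = 7.194e+05.
Re > 4000 → turbulent. ε/D = 0.0059/0.263 = 0.0224; Haaland: 1/√f = -1.8 log₁₀[0.00346 + 9.59e-06] = 4.428, so f = 0.051.

f ≈ 0.0510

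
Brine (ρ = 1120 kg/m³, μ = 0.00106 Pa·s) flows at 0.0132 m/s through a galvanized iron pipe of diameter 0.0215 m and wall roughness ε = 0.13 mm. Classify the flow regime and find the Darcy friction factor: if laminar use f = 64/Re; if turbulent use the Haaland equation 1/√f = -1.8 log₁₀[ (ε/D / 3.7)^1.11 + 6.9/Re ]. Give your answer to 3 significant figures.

Re = ρVD/μ = 1120·0.0132·0.0215/0.00106 = 299.9.
Re < 2300 → laminar, so f = 64/Re = 0.2134 (roughness is irrelevant in laminar flow).

f ≈ 0.213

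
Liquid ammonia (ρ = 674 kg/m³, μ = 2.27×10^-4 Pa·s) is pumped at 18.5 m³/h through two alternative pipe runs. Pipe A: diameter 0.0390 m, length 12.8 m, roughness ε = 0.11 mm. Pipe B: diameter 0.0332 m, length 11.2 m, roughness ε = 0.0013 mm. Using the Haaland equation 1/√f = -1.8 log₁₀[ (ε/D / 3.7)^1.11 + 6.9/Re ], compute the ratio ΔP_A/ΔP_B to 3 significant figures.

Pipe A: V = Q/A = 0.005139/0.001195 = 4.302 m/s; Re = 4.981e+05; ε/D = 0.00282; Haaland → f = 0.02602; ΔP_A = f(L/D)(ρV²/2) = 5.327e+04 Pa.
Pipe B: V = Q/A = 0.005139/0.0008657 = 5.936 m/s; Re = 5.852e+05; ε/D = 3.92e-05; Haaland → f = 0.01323; ΔP_B = f(L/D)(ρV²/2) = 5.3e+04 Pa.
ΔP_A/ΔP_B = 5.327e+04/5.3e+04 = 1.01.

ΔP_A/ΔP_B ≈ 1.01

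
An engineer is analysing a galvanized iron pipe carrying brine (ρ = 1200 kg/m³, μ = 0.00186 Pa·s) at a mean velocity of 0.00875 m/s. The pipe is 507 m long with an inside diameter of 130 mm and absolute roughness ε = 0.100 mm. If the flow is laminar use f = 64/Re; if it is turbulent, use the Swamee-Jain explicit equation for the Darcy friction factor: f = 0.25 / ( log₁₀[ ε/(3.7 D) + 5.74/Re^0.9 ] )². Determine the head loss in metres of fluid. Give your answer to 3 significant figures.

Reynolds number Re = ρVD/μ = 1200 · 0.00875 · 0.13 / 0.00186 = 733.9.
Re < 2300 → laminar flow, so f = 64/Re = 64/733.9 = 0.08721 (the turbulent correlation is not needed).
Darcy-Weisbach: ΔP = f(L/D)(ρV²/2) = 0.08721·(507/0.13)·(1200·0.00875²/2) = 0.08721·3900·0.04594 = 15.62 Pa.
Head loss h_f = ΔP/(ρg) = 15.62/(1200·9.81) = 0.00133 m.

h_f ≈ 0.00133 m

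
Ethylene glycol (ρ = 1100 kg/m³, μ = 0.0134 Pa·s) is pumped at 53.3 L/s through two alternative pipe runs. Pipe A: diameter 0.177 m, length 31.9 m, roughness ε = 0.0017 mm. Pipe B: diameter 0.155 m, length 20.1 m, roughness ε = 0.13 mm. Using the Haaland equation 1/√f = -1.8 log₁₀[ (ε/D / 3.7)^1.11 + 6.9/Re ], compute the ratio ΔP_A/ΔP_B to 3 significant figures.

Pipe A: V = Q/A = 0.0533/0.02461 = 2.166 m/s; Re = 3.147e+04; ε/D = 9.6e-06; Haaland → f = 0.02307; ΔP_A = f(L/D)(ρV²/2) = 1.073e+04 Pa.
Pipe B: V = Q/A = 0.0533/0.01887 = 2.825 m/s; Re = 3.594e+04; ε/D = 0.000839; Haaland → f = 0.02449; ΔP_B = f(L/D)(ρV²/2) = 1.394e+04 Pa.
ΔP_A/ΔP_B = 1.073e+04/1.394e+04 = 0.770.

ΔP_A/ΔP_B ≈ 0.770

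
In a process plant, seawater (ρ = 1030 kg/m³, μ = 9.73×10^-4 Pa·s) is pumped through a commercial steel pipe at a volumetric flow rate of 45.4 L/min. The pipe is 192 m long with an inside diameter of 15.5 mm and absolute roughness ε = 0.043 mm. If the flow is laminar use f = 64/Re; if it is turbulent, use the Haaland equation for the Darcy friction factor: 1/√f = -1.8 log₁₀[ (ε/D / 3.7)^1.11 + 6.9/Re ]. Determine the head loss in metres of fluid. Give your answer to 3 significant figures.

Q = 45.4 L/min = 45.4/60000 = 0.0007567 m³/s.
Cross-sectional area A = πD²/4 = π(0.0155)²/4 = 0.0001887 m²; mean velocity V = Q/A = 0.0007567/0.0001887 = 4.01 m/s.
Reynolds number Re = ρVD/μ = 1030 · 4.01 · 0.0155 / 0.000973 = 6.58e+04.
Re > 4000 → turbulent. Relative roughness ε/D = 4.3e-05/0.0155 = 0.00277. Haaland: 1/√f = -1.8 log₁₀[(0.00277/3.7)^1.11 + 6.9/6.58e+04] = -1.8 log₁₀[0.00034 + 0.000105] = 6.034, so f = 0.02747.
Darcy-Weisbach: ΔP = f(L/D)(ρV²/2) = 0.02747·(192/0.0155)·(1030·4.01²/2) = 0.02747·1.239e+04·8282 = 2.818e+06 Pa.
Head loss h_f = ΔP/(ρg) = 2.818e+06/(1030·9.81) = 279 m.

h_f ≈ 279 m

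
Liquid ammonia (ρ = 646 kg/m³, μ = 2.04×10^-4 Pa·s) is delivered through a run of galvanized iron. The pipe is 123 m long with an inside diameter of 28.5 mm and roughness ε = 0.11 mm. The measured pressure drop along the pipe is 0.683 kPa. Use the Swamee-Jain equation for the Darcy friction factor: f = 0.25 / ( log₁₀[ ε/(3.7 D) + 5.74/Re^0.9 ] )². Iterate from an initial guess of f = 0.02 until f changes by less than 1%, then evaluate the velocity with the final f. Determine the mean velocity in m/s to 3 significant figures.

V ≈ 0.116 m/s

Rearranging Darcy-Weisbach: V = √(2·ΔP·D/(f·L·ρ)). With ε/D = 0.00011/0.0285 = 0.00386, iterate starting from f = 0.02:
  f = 0.02 → V = √(2·683·0.0285/(0.02·123·646)) = 0.1565 m/s; Re = ρVD/μ = 1.413e+04; f → 0.03486
  f = 0.03486 → V = 0.1185 m/s; Re = 1.07e+04; f → 0.03643
  f = 0.03643 → V = 0.116 m/s; Re = 1.047e+04; f → 0.03656
Converged (Δf/f < 1%). With the final f = 0.03656: V = √(2·683·0.0285/(0.03656·123·646)) = 0.1158 m/s.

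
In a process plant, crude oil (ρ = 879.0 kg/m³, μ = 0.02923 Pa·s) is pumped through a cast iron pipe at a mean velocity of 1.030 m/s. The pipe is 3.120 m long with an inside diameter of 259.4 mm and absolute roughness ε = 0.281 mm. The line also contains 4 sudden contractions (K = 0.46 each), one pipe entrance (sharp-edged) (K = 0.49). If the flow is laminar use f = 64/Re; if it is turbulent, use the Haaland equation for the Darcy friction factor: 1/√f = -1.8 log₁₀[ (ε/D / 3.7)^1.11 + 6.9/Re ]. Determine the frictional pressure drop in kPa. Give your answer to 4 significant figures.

ΔP ≈ 1.278 kPa

Reynolds number Re = ρVD/μ = 879 · 1.03 · 0.2594 / 0.0292 = 8035.
Re > 4000 → turbulent. Relative roughness ε/D = 0.000281/0.2594 = 0.00108. Haaland: 1/√f = -1.8 log₁₀[(0.00108/3.7)^1.11 + 6.9/8035] = -1.8 log₁₀[0.00012 + 0.000859] = 5.417, so f = 0.03408.
Total minor-loss coefficient ΣK = 4·0.46 + 1·0.49 = 2.33.
ΔP = [f·L/D + ΣK]·(ρV²/2) = [0.03408·3.12/0.2594 + 2.33]·(879·1.03²/2) = [0.4099 + 2.33]·466.3 = 1278 Pa.
ΔP = 1278 Pa = 1.278 kPa.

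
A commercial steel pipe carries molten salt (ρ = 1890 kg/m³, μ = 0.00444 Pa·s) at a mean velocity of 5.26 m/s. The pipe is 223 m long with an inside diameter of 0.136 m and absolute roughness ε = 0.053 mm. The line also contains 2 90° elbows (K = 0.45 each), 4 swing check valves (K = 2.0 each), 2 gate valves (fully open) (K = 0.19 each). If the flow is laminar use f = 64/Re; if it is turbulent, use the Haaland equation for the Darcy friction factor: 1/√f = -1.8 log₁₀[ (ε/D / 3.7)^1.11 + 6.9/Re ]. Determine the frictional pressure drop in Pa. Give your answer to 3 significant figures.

Reynolds number Re = ρVD/μ = 1890 · 5.26 · 0.136 / 0.00444 = 3.045e+05.
Re > 4000 → turbulent. Relative roughness ε/D = 5.3e-05/0.136 = 0.00039. Haaland: 1/√f = -1.8 log₁₀[(0.00039/3.7)^1.11 + 6.9/3.045e+05] = -1.8 log₁₀[3.85e-05 + 2.27e-05] = 7.585, so f = 0.01738.
Total minor-loss coefficient ΣK = 2·0.45 + 4·2 + 2·0.19 = 9.28.
ΔP = [f·L/D + ΣK]·(ρV²/2) = [0.01738·223/0.136 + 9.28]·(1890·5.26²/2) = [28.5 + 9.28]·2.615e+04 = 9.878e+05 Pa.

ΔP ≈ 988000 Pa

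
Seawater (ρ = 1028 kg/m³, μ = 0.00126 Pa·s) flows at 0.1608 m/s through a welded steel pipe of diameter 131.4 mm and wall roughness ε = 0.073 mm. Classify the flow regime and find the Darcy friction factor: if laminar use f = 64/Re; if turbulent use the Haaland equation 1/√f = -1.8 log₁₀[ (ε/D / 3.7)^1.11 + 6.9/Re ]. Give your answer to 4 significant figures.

Re = ρVD/μ = 1028·0.1608·0.1314/0.00126 = 1.724e+04.
Re > 4000 → turbulent. ε/D = 7.3e-05/0.1314 = 0.000556; Haaland: 1/√f = -1.8 log₁₀[5.7e-05 + 0.0004] = 6.012, so f = 0.02767.

f ≈ 0.02767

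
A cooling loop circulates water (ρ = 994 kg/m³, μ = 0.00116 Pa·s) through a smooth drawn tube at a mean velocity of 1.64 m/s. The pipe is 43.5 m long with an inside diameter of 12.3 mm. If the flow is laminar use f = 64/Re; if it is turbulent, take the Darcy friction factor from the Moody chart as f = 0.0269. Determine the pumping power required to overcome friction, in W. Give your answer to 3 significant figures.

P ≈ 24.8 W

Reynolds number Re = ρVD/μ = 994 · 1.64 · 0.0123 / 0.00116 = 1.729e+04.
Re > 4000 → turbulent; use the Moody-chart value f = 0.0269.
Darcy-Weisbach: ΔP = f(L/D)(ρV²/2) = 0.0269·(43.5/0.0123)·(994·1.64²/2) = 0.0269·3537·1337 = 1.272e+05 Pa.
Q = V·A = 1.64·0.0001188 = 0.0001949 m³/s.
Pumping power P = QΔP = 0.0001949·1.272e+05 = 24.78 W = 24.8 W.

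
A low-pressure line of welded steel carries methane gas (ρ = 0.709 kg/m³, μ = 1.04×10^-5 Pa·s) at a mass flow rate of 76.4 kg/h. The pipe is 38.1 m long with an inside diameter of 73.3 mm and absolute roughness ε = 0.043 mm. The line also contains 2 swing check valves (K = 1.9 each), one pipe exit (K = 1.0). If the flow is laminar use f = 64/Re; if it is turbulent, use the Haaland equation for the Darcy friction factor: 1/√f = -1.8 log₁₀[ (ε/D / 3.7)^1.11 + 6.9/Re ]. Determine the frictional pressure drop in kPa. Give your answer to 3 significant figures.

ṁ = 76.4 kg/h = 76.4/3600 = 0.02122 kg/s.
A = πD²/4 = π(0.0733)²/4 = 0.00422 m²; mean velocity V = ṁ/(ρA) = 0.02122/(0.709 · 0.00422) = 7.093 m/s.
Reynolds number Re = ρVD/μ = 0.709 · 7.093 · 0.0733 / 1.04e-05 = 3.545e+04.
Re > 4000 → turbulent. Relative roughness ε/D = 4.3e-05/0.0733 = 0.000587. Haaland: 1/√f = -1.8 log₁₀[(0.000587/3.7)^1.11 + 6.9/3.545e+04] = -1.8 log₁₀[6.06e-05 + 0.000195] = 6.468, so f = 0.02391.
Total minor-loss coefficient ΣK = 2·1.9 + 1·1 = 4.8.
ΔP = [f·L/D + ΣK]·(ρV²/2) = [0.02391·38.1/0.0733 + 4.8]·(0.709·7.093²/2) = [12.43 + 4.8]·17.84 = 307.3 Pa.
ΔP = 307.3 Pa = 0.307 kPa.

ΔP ≈ 0.307 kPa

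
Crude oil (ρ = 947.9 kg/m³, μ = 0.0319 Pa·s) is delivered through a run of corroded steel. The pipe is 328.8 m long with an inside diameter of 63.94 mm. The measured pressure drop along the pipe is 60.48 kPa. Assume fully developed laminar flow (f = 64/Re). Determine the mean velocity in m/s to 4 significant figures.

For laminar flow, f = 64/Re with Re = ρVD/μ, so Darcy-Weisbach reduces to ΔP = 32μLV/D². Solving for V: V = ΔP·D²/(32μL) = 6.048e+04·(0.06394)²/(32·0.0319·328.8) = 0.7367 m/s.
Check: Re = ρVD/μ = 947.9·0.7367·0.06394/0.0319 = 1400 < 2300, so the laminar assumption holds.

V ≈ 0.7367 m/s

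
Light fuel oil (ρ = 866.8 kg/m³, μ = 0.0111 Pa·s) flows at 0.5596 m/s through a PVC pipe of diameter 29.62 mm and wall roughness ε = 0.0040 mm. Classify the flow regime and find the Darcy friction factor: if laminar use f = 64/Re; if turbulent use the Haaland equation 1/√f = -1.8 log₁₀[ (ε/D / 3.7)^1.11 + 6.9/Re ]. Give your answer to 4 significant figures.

Re = ρVD/μ = 866.8·0.5596·0.02962/0.0111 = 1294.
Re < 2300 → laminar, so f = 64/Re = 0.04944 (roughness is irrelevant in laminar flow).

f ≈ 0.04944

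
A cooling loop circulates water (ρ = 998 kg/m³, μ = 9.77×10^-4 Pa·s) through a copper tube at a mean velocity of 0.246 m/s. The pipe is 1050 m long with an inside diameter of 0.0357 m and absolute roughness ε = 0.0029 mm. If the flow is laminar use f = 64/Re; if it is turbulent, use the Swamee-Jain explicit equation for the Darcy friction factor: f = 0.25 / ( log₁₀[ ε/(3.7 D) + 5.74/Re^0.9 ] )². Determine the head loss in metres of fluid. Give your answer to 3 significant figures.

h_f ≈ 2.91 m

Reynolds number Re = ρVD/μ = 998 · 0.246 · 0.0357 / 0.000977 = 8971.
Re > 4000 → turbulent. Relative roughness ε/D = 2.9e-06/0.0357 = 8.12e-05. Swamee-Jain: f = 0.25/(log₁₀[8.12e-05/3.7 + 5.74/8971^0.9])² = 0.25/(log₁₀[2.2e-05 + 0.00159])² = 0.25/(-2.793)² = 0.03205.
Darcy-Weisbach: ΔP = f(L/D)(ρV²/2) = 0.03205·(1050/0.0357)·(998·0.246²/2) = 0.03205·2.941e+04·30.2 = 2.847e+04 Pa.
Head loss h_f = ΔP/(ρg) = 2.847e+04/(998·9.81) = 2.91 m.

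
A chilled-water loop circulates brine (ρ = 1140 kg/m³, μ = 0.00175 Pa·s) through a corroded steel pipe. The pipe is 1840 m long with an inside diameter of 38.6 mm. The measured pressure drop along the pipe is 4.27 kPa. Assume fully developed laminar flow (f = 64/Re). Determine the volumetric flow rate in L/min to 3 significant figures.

For laminar flow, f = 64/Re with Re = ρVD/μ, so Darcy-Weisbach reduces to ΔP = 32μLV/D². Solving for V: V = ΔP·D²/(32μL) = 4270·(0.0386)²/(32·0.00175·1840) = 0.06174 m/s.
Check: Re = ρVD/μ = 1140·0.06174·0.0386/0.00175 = 1553 < 2300, so the laminar assumption holds.
Q = V·A = 0.06174·(π/4·0.0386²) = 7.225e-05 m³/s = 4.34 L/min.

Q ≈ 4.34 L/min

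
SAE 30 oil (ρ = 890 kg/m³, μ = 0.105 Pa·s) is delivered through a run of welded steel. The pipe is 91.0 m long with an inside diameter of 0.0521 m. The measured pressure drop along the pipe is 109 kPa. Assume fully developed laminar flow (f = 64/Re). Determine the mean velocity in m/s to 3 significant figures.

V ≈ 0.968 m/s

For laminar flow, f = 64/Re with Re = ρVD/μ, so Darcy-Weisbach reduces to ΔP = 32μLV/D². Solving for V: V = ΔP·D²/(32μL) = 1.09e+05·(0.0521)²/(32·0.105·91) = 0.9677 m/s.
Check: Re = ρVD/μ = 890·0.9677·0.0521/0.105 = 427.3 < 2300, so the laminar assumption holds.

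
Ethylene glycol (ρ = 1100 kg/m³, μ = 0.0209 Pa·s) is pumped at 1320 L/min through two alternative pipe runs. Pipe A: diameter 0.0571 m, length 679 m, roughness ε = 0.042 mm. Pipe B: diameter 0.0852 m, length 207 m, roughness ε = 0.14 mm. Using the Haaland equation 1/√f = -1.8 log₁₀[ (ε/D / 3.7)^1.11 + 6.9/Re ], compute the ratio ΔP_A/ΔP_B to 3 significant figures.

ΔP_A/ΔP_B ≈ 21.1

Pipe A: V = Q/A = 0.022/0.002561 = 8.591 m/s; Re = 2.582e+04; ε/D = 0.000736; Haaland → f = 0.02575; ΔP_A = f(L/D)(ρV²/2) = 1.243e+07 Pa.
Pipe B: V = Q/A = 0.022/0.005701 = 3.859 m/s; Re = 1.73e+04; ε/D = 0.00164; Haaland → f = 0.02958; ΔP_B = f(L/D)(ρV²/2) = 5.886e+05 Pa.
ΔP_A/ΔP_B = 1.243e+07/5.886e+05 = 21.1.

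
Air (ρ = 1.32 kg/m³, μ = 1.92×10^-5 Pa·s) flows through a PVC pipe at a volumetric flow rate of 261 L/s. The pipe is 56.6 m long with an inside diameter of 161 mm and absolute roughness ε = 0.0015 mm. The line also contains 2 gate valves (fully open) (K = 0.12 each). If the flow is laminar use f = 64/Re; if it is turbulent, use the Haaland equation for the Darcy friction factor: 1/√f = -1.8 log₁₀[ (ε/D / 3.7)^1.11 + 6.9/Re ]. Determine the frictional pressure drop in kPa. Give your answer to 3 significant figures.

Q = 261 L/s = 261/1000 = 0.261 m³/s.
Cross-sectional area A = πD²/4 = π(0.161)²/4 = 0.02036 m²; mean velocity V = Q/A = 0.261/0.02036 = 12.82 m/s.
Reynolds number Re = ρVD/μ = 1.32 · 12.82 · 0.161 / 1.92e-05 = 1.419e+05.
Re > 4000 → turbulent. Relative roughness ε/D = 1.5e-06/0.161 = 9.32e-06. Haaland: 1/√f = -1.8 log₁₀[(9.32e-06/3.7)^1.11 + 6.9/1.419e+05] = -1.8 log₁₀[6.1e-07 + 4.86e-05] = 7.754, so f = 0.01663.
Total minor-loss coefficient ΣK = 2·0.12 = 0.24.
ΔP = [f·L/D + ΣK]·(ρV²/2) = [0.01663·56.6/0.161 + 0.24]·(1.32·12.82²/2) = [5.847 + 0.24]·108.5 = 660.3 Pa.
ΔP = 660.3 Pa = 0.660 kPa.

ΔP ≈ 0.660 kPa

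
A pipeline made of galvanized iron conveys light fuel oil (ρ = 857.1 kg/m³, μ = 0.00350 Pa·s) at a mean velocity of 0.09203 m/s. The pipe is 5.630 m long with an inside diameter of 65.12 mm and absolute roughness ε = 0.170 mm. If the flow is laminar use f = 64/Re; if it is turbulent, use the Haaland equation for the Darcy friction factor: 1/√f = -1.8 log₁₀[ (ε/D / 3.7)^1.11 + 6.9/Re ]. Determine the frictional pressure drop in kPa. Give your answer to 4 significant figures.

Reynolds number Re = ρVD/μ = 857.1 · 0.09203 · 0.06512 / 0.0035 = 1468.
Re < 2300 → laminar flow, so f = 64/Re = 64/1468 = 0.04361 (the turbulent correlation is not needed).
Darcy-Weisbach: ΔP = f(L/D)(ρV²/2) = 0.04361·(5.63/0.06512)·(857.1·0.09203²/2) = 0.04361·86.46·3.63 = 13.68 Pa.
ΔP = 13.68 Pa = 0.01368 kPa.

ΔP ≈ 0.01368 kPa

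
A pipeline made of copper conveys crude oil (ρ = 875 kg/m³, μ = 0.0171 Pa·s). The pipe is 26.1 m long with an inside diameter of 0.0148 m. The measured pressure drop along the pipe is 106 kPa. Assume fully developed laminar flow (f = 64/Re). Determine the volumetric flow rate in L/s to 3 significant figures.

For laminar flow, f = 64/Re with Re = ρVD/μ, so Darcy-Weisbach reduces to ΔP = 32μLV/D². Solving for V: V = ΔP·D²/(32μL) = 1.06e+05·(0.0148)²/(32·0.0171·26.1) = 1.626 m/s.
Check: Re = ρVD/μ = 875·1.626·0.0148/0.0171 = 1231 < 2300, so the laminar assumption holds.
Q = V·A = 1.626·(π/4·0.0148²) = 0.0002797 m³/s = 0.280 L/s.

Q ≈ 0.280 L/s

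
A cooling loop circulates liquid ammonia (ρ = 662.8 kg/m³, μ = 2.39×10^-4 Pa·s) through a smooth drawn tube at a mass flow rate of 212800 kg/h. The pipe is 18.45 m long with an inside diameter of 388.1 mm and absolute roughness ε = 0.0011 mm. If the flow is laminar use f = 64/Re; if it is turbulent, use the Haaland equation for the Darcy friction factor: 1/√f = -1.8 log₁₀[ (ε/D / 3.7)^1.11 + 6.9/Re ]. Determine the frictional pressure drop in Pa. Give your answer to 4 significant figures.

ΔP ≈ 107.8 Pa

ṁ = 212800 kg/h = 212800/3600 = 59.11 kg/s.
A = πD²/4 = π(0.3881)²/4 = 0.1183 m²; mean velocity V = ṁ/(ρA) = 59.11/(662.8 · 0.1183) = 0.7539 m/s.
Reynolds number Re = ρVD/μ = 662.8 · 0.7539 · 0.3881 / 0.000239 = 8.114e+05.
Re > 4000 → turbulent. Relative roughness ε/D = 1.1e-06/0.3881 = 2.83e-06. Haaland: 1/√f = -1.8 log₁₀[(2.83e-06/3.7)^1.11 + 6.9/8.114e+05] = -1.8 log₁₀[1.63e-07 + 8.5e-06] = 9.112, so f = 0.01204.
Darcy-Weisbach: ΔP = f(L/D)(ρV²/2) = 0.01204·(18.45/0.3881)·(662.8·0.7539²/2) = 0.01204·47.54·188.4 = 107.8 Pa.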